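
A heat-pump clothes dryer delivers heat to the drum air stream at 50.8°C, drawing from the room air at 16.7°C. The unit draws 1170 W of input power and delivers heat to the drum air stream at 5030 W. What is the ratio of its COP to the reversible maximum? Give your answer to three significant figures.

COP_actual = Q̇_H/Ẇ = 5030/1170 = 4.299.
In absolute terms T_C = 289.85 K and T_H = 323.95 K, so ΔT = 34.10 K.
COP_Carnot = T_H/ΔT = 323.95/34.10 = 9.500.
η_II = COP_actual/COP_Carnot = 4.299/9.500 = 0.4525.

0.453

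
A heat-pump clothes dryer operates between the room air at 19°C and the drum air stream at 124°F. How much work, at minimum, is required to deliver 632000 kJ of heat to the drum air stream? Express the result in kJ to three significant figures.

In absolute terms T_C = 292.15 K and T_H = 324.26 K, so ΔT = 32.11 K.
The reversible limit is COP_HP = T_H/ΔT = 10.10, so W_min = Q_H/COP = Q_H·ΔT/T_H.
W_min = 632000 × 32.11/324.26 = 62590 kJ.

62600 kJ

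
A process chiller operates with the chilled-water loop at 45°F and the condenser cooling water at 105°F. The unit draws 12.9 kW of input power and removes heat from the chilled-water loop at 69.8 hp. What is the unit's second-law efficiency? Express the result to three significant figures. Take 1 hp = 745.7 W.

Converting, Q̇_C = 69.80 hp = 52.05 kW, so COP_actual = Q̇_C/Ẇ = 52.05/12.90 = 4.035.
In absolute terms T_C = 280.37 K and T_H = 313.71 K, so ΔT = 33.33 K.
COP_Carnot = T_C/ΔT = 280.37/33.33 = 8.411.
η_II = COP_actual/COP_Carnot = 4.035/8.411 = 0.4797.

0.480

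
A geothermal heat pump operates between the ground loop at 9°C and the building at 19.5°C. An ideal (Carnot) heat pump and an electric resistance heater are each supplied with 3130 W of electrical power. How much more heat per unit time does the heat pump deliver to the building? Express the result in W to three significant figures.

In absolute terms T_C = 282.15 K and T_H = 292.65 K, so ΔT = 10.50 K.
COP_Carnot = T_H/ΔT = 292.65/10.50 = 27.87.
The heat pump delivers Q̇_H = COP × Ẇ = 87240 W; the resistance heater delivers Ẇ = 3130 W.
Extra = (COP − 1)·Ẇ = 84110 W.

84100 W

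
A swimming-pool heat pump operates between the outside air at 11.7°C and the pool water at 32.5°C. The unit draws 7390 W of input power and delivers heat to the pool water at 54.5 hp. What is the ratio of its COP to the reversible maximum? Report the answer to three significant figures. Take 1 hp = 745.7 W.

0.374

Converting, Q̇_H = 54.50 hp = 40640 W, so COP_actual = Q̇_H/Ẇ = 40640/7390 = 5.499.
In absolute terms T_C = 284.85 K and T_H = 305.65 K, so ΔT = 20.80 K.
COP_Carnot = T_H/ΔT = 305.65/20.80 = 14.69.
η_II = COP_actual/COP_Carnot = 5.499/14.69 = 0.3742.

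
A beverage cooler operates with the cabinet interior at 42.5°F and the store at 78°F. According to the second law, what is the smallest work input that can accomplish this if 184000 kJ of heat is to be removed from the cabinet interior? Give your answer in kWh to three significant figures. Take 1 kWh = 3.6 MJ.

3.61 kWh

In absolute terms T_C = 278.98 K and T_H = 298.71 K, so ΔT = 19.72 K.
The reversible limit is COP_R = T_C/ΔT = 14.15, so W_min = Q_C/COP = Q_C·ΔT/T_C.
W_min = 184000 × 19.72/278.98 = 13010 kJ = 3.613 kWh.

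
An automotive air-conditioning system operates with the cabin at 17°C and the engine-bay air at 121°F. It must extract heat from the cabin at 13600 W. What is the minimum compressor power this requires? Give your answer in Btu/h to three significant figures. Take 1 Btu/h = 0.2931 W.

5190 Btu/h

In absolute terms T_C = 290.15 K and T_H = 322.59 K, so ΔT = 32.44 K.
COP_Carnot = T_C/ΔT = 290.15/32.44 = 8.943.
Ẇ_min = Q̇/COP_Carnot = 13600/8.943 = 1521 W = 5188 Btu/h.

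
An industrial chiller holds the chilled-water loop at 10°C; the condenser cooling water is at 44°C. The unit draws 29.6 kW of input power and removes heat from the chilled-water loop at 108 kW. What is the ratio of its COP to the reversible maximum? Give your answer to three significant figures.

COP_actual = Q̇_C/Ẇ = 108.0/29.60 = 3.649.
In absolute terms T_C = 283.15 K and T_H = 317.15 K, so ΔT = 34.00 K.
COP_Carnot = T_C/ΔT = 283.15/34.00 = 8.328.
η_II = COP_actual/COP_Carnot = 3.649/8.328 = 0.4381.

0.438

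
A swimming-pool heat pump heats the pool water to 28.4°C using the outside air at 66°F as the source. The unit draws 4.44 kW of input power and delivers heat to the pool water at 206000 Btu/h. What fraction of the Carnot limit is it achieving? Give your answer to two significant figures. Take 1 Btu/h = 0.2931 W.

Converting, Q̇_H = 206000 Btu/h = 60.38 kW, so COP_actual = Q̇_H/Ẇ = 60.38/4.440 = 13.60.
In absolute terms T_C = 292.04 K and T_H = 301.55 K, so ΔT = 9.511 K.
COP_Carnot = T_H/ΔT = 301.55/9.511 = 31.71.
η_II = COP_actual/COP_Carnot = 13.60/31.71 = 0.4289.

0.43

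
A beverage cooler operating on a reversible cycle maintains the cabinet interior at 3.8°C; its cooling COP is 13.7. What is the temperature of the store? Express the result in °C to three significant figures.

COP_R = T_C/(T_H − T_C) gives T_H − T_C = T_C/COP.
With T_C = 276.95 K, T_H = 276.95 × (1 + 1/13.7) = 297.17 K.
Converting, 297.17 K = 24.02°C.

24.0 °C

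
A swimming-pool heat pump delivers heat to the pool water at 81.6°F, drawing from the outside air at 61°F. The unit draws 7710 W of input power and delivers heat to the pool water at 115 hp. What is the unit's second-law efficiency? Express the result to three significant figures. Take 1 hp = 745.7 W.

0.423

Converting, Q̇_H = 115.0 hp = 85760 W, so COP_actual = Q̇_H/Ẇ = 85760/7710 = 11.12.
In absolute terms T_C = 289.26 K and T_H = 300.71 K, so ΔT = 11.44 K.
COP_Carnot = T_H/ΔT = 300.71/11.44 = 26.28.
η_II = COP_actual/COP_Carnot = 11.12/26.28 = 0.4233.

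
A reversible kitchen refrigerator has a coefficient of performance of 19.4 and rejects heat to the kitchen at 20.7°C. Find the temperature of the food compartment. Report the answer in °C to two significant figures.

6.3 °C

For a Carnot refrigerator COP_R = T_C/(T_H − T_C), so T_C = COP·T_H/(1 + COP).
With T_H = 293.85 K, T_C = 19.4 × 293.85/20.40 = 279.45 K.
Converting, 279.45 K = 6.30°C.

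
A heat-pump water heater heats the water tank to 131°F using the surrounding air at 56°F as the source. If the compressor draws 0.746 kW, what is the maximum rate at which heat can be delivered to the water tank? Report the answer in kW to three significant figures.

In absolute terms T_C = 286.48 K and T_H = 328.15 K, so ΔT = 41.67 K.
COP_Carnot = T_H/ΔT = 328.15/41.67 = 7.876.
Q̇_max = COP_Carnot × Ẇ = 7.876 × 0.7460 kW = 5.875 kW.

5.88 kW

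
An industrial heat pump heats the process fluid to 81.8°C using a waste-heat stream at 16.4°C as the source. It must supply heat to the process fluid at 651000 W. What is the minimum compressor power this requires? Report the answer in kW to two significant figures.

120 kW

In absolute terms T_C = 289.55 K and T_H = 354.95 K, so ΔT = 65.40 K.
COP_Carnot = T_H/ΔT = 354.95/65.40 = 5.427.
Ẇ_min = Q̇/COP_Carnot = 651000/5.427 = 119900 W = 119.9 kW.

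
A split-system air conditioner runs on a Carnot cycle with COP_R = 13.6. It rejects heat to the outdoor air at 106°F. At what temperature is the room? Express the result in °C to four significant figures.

19.59 °C

For a Carnot refrigerator COP_R = T_C/(T_H − T_C), so T_C = COP·T_H/(1 + COP).
With T_H = 314.26 K, T_C = 13.6 × 314.26/14.60 = 292.74 K.
Converting, 292.74 K = 19.59°C.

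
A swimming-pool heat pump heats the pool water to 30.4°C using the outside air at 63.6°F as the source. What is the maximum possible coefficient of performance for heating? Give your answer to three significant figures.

In absolute terms T_C = 290.71 K and T_H = 303.55 K, so ΔT = 12.84 K.
For a reversible cycle, COP_Carnot = T_H/ΔT = 303.55/12.84 = 23.63.

23.6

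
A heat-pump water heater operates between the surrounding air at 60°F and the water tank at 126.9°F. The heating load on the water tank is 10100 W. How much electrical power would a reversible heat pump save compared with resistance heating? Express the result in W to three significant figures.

In absolute terms T_C = 288.71 K and T_H = 325.87 K, so ΔT = 37.17 K.
COP_Carnot = T_H/ΔT = 325.87/37.17 = 8.768.
Resistance heating needs Ẇ_res = Q̇_H = 10100 W; the reversible heat pump needs only Ẇ_hp = Q̇_H/COP = 1152 W.
Saving = 10100 − 1152 = 8948 W.

8950 W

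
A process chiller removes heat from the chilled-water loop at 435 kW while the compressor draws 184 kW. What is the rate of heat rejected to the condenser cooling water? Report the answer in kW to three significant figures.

For a cyclic device the first law requires Q̇_H = Q̇_C + Ẇ.
Q̇_H = Q̇_C + Ẇ = 619.0 kW.

619 kW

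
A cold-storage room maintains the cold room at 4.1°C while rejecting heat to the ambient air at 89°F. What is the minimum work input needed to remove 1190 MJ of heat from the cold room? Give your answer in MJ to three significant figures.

118 MJ

In absolute terms T_C = 277.25 K and T_H = 304.82 K, so ΔT = 27.57 K.
The reversible limit is COP_R = T_C/ΔT = 10.06, so W_min = Q_C/COP = Q_C·ΔT/T_C.
W_min = 1190 × 27.57/277.25 = 118.3 MJ.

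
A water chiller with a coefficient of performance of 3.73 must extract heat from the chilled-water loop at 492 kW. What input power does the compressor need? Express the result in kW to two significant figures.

130 kW

Ẇ = Q̇_C/COP = 492.0/3.73 = 131.9 kW.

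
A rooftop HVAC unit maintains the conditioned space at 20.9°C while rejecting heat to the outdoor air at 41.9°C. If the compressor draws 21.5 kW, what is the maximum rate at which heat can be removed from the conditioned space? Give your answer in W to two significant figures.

300000 W

In absolute terms T_C = 294.05 K and T_H = 315.05 K, so ΔT = 21.00 K.
COP_Carnot = T_C/ΔT = 294.05/21.00 = 14.00.
Q̇_max = COP_Carnot × Ẇ = 14.00 × 21.50 kW = 301.1 kW = 301100 W.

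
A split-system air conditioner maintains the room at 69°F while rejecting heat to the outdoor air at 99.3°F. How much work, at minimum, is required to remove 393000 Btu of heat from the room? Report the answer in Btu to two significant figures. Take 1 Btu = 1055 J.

23000 Btu

In absolute terms T_C = 293.71 K and T_H = 310.54 K, so ΔT = 16.83 K.
The reversible limit is COP_R = T_C/ΔT = 17.45, so W_min = Q_C/COP = Q_C·ΔT/T_C.
W_min = 393000 × 16.83/293.71 = 22520 Btu.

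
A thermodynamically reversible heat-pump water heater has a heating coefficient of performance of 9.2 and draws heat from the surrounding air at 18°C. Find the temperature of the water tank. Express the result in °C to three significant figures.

53.5 °C

COP_HP = T_H/(T_H − T_C) rearranges to T_H = COP·T_C/(COP − 1).
With T_C = 291.15 K, T_H = 9.2 × 291.15/8.200 = 326.66 K.
Converting, 326.66 K = 53.51°C.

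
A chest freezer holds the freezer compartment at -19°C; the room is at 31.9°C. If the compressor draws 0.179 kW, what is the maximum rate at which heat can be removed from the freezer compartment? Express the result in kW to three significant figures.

0.894 kW

In absolute terms T_C = 254.15 K and T_H = 305.05 K, so ΔT = 50.90 K.
COP_Carnot = T_C/ΔT = 254.15/50.90 = 4.993.
Q̇_max = COP_Carnot × Ẇ = 4.993 × 0.1790 kW = 0.8938 kW.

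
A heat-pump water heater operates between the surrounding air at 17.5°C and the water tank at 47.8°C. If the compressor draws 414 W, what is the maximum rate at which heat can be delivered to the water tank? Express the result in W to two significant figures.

In absolute terms T_C = 290.65 K and T_H = 320.95 K, so ΔT = 30.30 K.
COP_Carnot = T_H/ΔT = 320.95/30.30 = 10.59.
Q̇_max = COP_Carnot × Ẇ = 10.59 × 414.0 W = 4385 W.

4400 W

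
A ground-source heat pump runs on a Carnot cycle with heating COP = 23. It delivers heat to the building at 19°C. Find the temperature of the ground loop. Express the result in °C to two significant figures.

COP_HP = T_H/(T_H − T_C) gives T_H − T_C = T_H/COP.
With T_H = 292.15 K, T_C = 292.15 × (1 − 1/23) = 279.45 K.
Converting, 279.45 K = 6.30°C.

6.3 °C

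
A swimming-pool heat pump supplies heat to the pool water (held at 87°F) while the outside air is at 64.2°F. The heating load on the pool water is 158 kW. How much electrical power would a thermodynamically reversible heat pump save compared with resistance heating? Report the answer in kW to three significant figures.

In absolute terms T_C = 291.04 K and T_H = 303.71 K, so ΔT = 12.67 K.
COP_Carnot = T_H/ΔT = 303.71/12.67 = 23.98.
Resistance heating needs Ẇ_res = Q̇_H = 158.0 kW; the reversible heat pump needs only Ẇ_hp = Q̇_H/COP = 6.590 kW.
Saving = 158.0 − 6.590 = 151.4 kW.

151 kW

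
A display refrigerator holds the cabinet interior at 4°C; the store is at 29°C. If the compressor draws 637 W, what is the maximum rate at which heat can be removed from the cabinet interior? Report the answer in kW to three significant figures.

7.06 kW

In absolute terms T_C = 277.15 K and T_H = 302.15 K, so ΔT = 25.00 K.
COP_Carnot = T_C/ΔT = 277.15/25.00 = 11.09.
Q̇_max = COP_Carnot × Ẇ = 11.09 × 637.0 W = 7062 W = 7.062 kW.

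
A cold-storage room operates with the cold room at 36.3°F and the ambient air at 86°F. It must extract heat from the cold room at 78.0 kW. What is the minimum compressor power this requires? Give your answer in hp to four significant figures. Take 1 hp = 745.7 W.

In absolute terms T_C = 275.54 K and T_H = 303.15 K, so ΔT = 27.61 K.
COP_Carnot = T_C/ΔT = 275.54/27.61 = 9.979.
Ẇ_min = Q̇/COP_Carnot = 78.00/9.979 = 7.816 kW = 10.48 hp.

10.48 hp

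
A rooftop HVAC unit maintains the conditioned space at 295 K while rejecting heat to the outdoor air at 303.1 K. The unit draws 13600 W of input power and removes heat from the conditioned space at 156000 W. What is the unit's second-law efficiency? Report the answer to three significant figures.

0.315

COP_actual = Q̇_C/Ẇ = 156000/13600 = 11.47.
The reservoir spacing is ΔT = 303.1 − 295 = 8.100 K.
COP_Carnot = T_C/ΔT = 295.00/8.100 = 36.42.
η_II = COP_actual/COP_Carnot = 11.47/36.42 = 0.3150.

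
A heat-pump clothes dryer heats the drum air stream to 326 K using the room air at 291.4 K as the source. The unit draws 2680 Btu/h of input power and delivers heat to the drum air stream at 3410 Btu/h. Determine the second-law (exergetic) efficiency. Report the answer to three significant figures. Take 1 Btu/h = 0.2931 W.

COP_actual = Q̇_H/Ẇ = 3410/2680 = 1.272.
The reservoir spacing is ΔT = 326 − 291.4 = 34.60 K.
COP_Carnot = T_H/ΔT = 326.00/34.60 = 9.422.
η_II = COP_actual/COP_Carnot = 1.272/9.422 = 0.1350.

0.135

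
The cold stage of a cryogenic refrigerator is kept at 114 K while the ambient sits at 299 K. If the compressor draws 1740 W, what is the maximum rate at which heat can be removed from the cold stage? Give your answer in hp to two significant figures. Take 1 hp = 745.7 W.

The reservoir spacing is ΔT = 299 − 114 = 185.0 K.
COP_Carnot = T_C/ΔT = 114.00/185.0 = 0.6162.
Q̇_max = COP_Carnot × Ẇ = 0.6162 × 1740 W = 1072 W = 1.438 hp.

1.4 hp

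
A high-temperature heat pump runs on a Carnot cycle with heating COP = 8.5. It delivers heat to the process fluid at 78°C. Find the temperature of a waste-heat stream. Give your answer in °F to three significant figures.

COP_HP = T_H/(T_H − T_C) gives T_H − T_C = T_H/COP.
With T_H = 351.15 K, T_C = 351.15 × (1 − 1/8.5) = 309.84 K.
Converting, 309.84 K = 98.04°F.

98.0 °F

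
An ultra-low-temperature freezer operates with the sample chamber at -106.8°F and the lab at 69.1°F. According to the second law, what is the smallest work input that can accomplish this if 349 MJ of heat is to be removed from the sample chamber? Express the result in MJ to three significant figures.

In absolute terms T_C = 196.04 K and T_H = 293.76 K, so ΔT = 97.72 K.
The reversible limit is COP_R = T_C/ΔT = 2.006, so W_min = Q_C/COP = Q_C·ΔT/T_C.
W_min = 349.0 × 97.72/196.04 = 174.0 MJ.

174 MJ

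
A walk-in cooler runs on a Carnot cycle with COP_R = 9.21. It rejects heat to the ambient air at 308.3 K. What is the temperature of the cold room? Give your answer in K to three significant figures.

For a Carnot refrigerator COP_R = T_C/(T_H − T_C), so T_C = COP·T_H/(1 + COP).
With T_H = 308.30 K, T_C = 9.21 × 308.30/10.21 = 278.10 K.

278 K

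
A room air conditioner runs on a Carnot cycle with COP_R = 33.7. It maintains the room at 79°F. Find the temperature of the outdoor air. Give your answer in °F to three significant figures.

COP_R = T_C/(T_H − T_C) gives T_H − T_C = T_C/COP.
With T_C = 299.26 K, T_H = 299.26 × (1 + 1/33.7) = 308.14 K.
Converting, 308.14 K = 94.98°F.

95.0 °F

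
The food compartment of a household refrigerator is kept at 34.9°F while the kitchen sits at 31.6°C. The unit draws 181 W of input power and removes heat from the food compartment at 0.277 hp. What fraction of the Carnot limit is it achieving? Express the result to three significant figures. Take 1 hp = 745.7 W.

Converting, Q̇_C = 0.2770 hp = 206.6 W, so COP_actual = Q̇_C/Ẇ = 206.6/181.0 = 1.141.
In absolute terms T_C = 274.76 K and T_H = 304.75 K, so ΔT = 29.99 K.
COP_Carnot = T_C/ΔT = 274.76/29.99 = 9.162.
η_II = COP_actual/COP_Carnot = 1.141/9.162 = 0.1246.

0.125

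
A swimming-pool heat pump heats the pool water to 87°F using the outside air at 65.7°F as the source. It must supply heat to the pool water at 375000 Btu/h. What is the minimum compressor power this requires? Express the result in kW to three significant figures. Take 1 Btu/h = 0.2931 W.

In absolute terms T_C = 291.87 K and T_H = 303.71 K, so ΔT = 11.83 K.
COP_Carnot = T_H/ΔT = 303.71/11.83 = 25.67.
Ẇ_min = Q̇/COP_Carnot = 375000/25.67 = 14610 Btu/h = 4.283 kW.

4.28 kW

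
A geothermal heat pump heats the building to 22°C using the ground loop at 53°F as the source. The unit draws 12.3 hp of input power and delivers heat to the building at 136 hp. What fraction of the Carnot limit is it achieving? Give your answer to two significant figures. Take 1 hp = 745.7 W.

COP_actual = Q̇_H/Ẇ = 136.0/12.30 = 11.06.
In absolute terms T_C = 284.82 K and T_H = 295.15 K, so ΔT = 10.33 K.
COP_Carnot = T_H/ΔT = 295.15/10.33 = 28.56.
η_II = COP_actual/COP_Carnot = 11.06/28.56 = 0.3871.

0.39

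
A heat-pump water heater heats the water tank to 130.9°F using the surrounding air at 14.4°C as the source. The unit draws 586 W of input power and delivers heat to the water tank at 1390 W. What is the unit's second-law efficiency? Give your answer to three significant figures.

0.293

COP_actual = Q̇_H/Ẇ = 1390/586.0 = 2.372.
In absolute terms T_C = 287.55 K and T_H = 328.09 K, so ΔT = 40.54 K.
COP_Carnot = T_H/ΔT = 328.09/40.54 = 8.092.
η_II = COP_actual/COP_Carnot = 2.372/8.092 = 0.2931.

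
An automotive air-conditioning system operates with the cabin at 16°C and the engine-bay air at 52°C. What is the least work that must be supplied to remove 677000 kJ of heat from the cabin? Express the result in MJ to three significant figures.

84.3 MJ

In absolute terms T_C = 289.15 K and T_H = 325.15 K, so ΔT = 36.00 K.
The reversible limit is COP_R = T_C/ΔT = 8.032, so W_min = Q_C/COP = Q_C·ΔT/T_C.
W_min = 677000 × 36.00/289.15 = 84290 kJ = 84.29 MJ.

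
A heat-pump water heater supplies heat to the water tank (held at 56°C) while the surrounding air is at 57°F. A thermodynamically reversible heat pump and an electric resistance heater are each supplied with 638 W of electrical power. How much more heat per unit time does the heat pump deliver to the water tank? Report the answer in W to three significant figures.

4350 W

In absolute terms T_C = 287.04 K and T_H = 329.15 K, so ΔT = 42.11 K.
COP_Carnot = T_H/ΔT = 329.15/42.11 = 7.816.
The heat pump delivers Q̇_H = COP × Ẇ = 4987 W; the resistance heater delivers Ẇ = 638.0 W.
Extra = (COP − 1)·Ẇ = 4349 W.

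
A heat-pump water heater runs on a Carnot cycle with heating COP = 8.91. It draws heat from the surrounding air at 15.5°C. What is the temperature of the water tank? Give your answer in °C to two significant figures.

52 °C

COP_HP = T_H/(T_H − T_C) rearranges to T_H = COP·T_C/(COP − 1).
With T_C = 288.65 K, T_H = 8.91 × 288.65/7.910 = 325.14 K.
Converting, 325.14 K = 51.99°C.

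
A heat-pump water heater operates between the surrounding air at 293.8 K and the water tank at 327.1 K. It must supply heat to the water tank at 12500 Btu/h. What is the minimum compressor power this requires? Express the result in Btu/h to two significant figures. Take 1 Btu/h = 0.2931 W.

The reservoir spacing is ΔT = 327.1 − 293.8 = 33.30 K.
COP_Carnot = T_H/ΔT = 327.10/33.30 = 9.823.
Ẇ_min = Q̇/COP_Carnot = 12500/9.823 = 1273 Btu/h.

1300 Btu/h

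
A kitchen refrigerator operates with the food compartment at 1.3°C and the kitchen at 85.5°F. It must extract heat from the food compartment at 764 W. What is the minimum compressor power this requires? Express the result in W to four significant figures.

79.12 W

In absolute terms T_C = 274.45 K and T_H = 302.87 K, so ΔT = 28.42 K.
COP_Carnot = T_C/ΔT = 274.45/28.42 = 9.656.
Ẇ_min = Q̇/COP_Carnot = 764.0/9.656 = 79.12 W.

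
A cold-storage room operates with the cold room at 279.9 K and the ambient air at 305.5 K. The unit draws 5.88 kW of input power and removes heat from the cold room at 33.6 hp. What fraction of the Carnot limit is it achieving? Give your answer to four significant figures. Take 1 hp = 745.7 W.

0.3897

Converting, Q̇_C = 33.60 hp = 25.06 kW, so COP_actual = Q̇_C/Ẇ = 25.06/5.880 = 4.261.
The reservoir spacing is ΔT = 305.5 − 279.9 = 25.60 K.
COP_Carnot = T_C/ΔT = 279.90/25.60 = 10.93.
η_II = COP_actual/COP_Carnot = 4.261/10.93 = 0.3897.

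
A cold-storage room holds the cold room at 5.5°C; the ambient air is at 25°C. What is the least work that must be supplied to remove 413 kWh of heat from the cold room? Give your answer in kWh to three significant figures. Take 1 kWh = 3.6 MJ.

28.9 kWh

In absolute terms T_C = 278.65 K and T_H = 298.15 K, so ΔT = 19.50 K.
The reversible limit is COP_R = T_C/ΔT = 14.29, so W_min = Q_C/COP = Q_C·ΔT/T_C.
W_min = 413.0 × 19.50/278.65 = 28.90 kWh.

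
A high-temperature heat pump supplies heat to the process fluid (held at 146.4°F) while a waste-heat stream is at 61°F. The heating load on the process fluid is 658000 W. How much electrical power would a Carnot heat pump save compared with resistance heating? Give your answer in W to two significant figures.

In absolute terms T_C = 289.26 K and T_H = 336.71 K, so ΔT = 47.44 K.
COP_Carnot = T_H/ΔT = 336.71/47.44 = 7.097.
Resistance heating needs Ẇ_res = Q̇_H = 658000 W; the reversible heat pump needs only Ẇ_hp = Q̇_H/COP = 92720 W.
Saving = 658000 − 92720 = 565300 W.

570000 W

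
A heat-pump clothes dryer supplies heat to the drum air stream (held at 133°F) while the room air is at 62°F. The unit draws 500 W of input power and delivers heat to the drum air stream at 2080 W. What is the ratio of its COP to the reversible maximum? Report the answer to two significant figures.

COP_actual = Q̇_H/Ẇ = 2080/500.0 = 4.160.
In absolute terms T_C = 289.82 K and T_H = 329.26 K, so ΔT = 39.44 K.
COP_Carnot = T_H/ΔT = 329.26/39.44 = 8.347.
η_II = COP_actual/COP_Carnot = 4.160/8.347 = 0.4984.

0.50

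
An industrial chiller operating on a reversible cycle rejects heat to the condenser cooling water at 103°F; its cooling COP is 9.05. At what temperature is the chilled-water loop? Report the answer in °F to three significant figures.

For a Carnot refrigerator COP_R = T_C/(T_H − T_C), so T_C = COP·T_H/(1 + COP).
With T_H = 312.59 K, T_C = 9.05 × 312.59/10.05 = 281.49 K.
Converting, 281.49 K = 47.01°F.

47.0 °F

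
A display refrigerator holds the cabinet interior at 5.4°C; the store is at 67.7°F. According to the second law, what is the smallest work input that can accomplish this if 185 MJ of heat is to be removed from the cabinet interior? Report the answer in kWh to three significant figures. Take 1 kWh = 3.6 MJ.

In absolute terms T_C = 278.55 K and T_H = 292.98 K, so ΔT = 14.43 K.
The reversible limit is COP_R = T_C/ΔT = 19.30, so W_min = Q_C/COP = Q_C·ΔT/T_C.
W_min = 185.0 × 14.43/278.55 = 9.586 MJ = 2.663 kWh.

2.66 kWh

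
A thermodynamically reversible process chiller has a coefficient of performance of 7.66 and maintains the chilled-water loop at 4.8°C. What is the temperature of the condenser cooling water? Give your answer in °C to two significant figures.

COP_R = T_C/(T_H − T_C) gives T_H − T_C = T_C/COP.
With T_C = 277.95 K, T_H = 277.95 × (1 + 1/7.66) = 314.24 K.
Converting, 314.24 K = 41.09°C.

41 °C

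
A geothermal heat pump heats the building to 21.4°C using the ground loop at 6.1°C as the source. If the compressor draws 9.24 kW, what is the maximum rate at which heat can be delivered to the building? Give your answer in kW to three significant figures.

In absolute terms T_C = 279.25 K and T_H = 294.55 K, so ΔT = 15.30 K.
COP_Carnot = T_H/ΔT = 294.55/15.30 = 19.25.
Q̇_max = COP_Carnot × Ẇ = 19.25 × 9.240 kW = 177.9 kW.

178 kW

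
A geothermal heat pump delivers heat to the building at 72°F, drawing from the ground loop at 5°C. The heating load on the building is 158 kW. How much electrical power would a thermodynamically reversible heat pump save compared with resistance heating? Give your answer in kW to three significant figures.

149 kW

In absolute terms T_C = 278.15 K and T_H = 295.37 K, so ΔT = 17.22 K.
COP_Carnot = T_H/ΔT = 295.37/17.22 = 17.15.
Resistance heating needs Ẇ_res = Q̇_H = 158.0 kW; the reversible heat pump needs only Ẇ_hp = Q̇_H/COP = 9.212 kW.
Saving = 158.0 − 9.212 = 148.8 kW.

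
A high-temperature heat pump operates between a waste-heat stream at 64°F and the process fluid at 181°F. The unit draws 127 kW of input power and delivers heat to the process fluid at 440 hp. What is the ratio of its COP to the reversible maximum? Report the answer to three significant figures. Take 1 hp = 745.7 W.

Converting, Q̇_H = 440.0 hp = 328.1 kW, so COP_actual = Q̇_H/Ẇ = 328.1/127.0 = 2.584.
In absolute terms T_C = 290.93 K and T_H = 355.93 K, so ΔT = 65.00 K.
COP_Carnot = T_H/ΔT = 355.93/65.00 = 5.476.
η_II = COP_actual/COP_Carnot = 2.584/5.476 = 0.4718.

0.472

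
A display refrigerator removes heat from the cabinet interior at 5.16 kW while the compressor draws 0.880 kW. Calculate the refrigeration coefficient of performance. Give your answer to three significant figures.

The first law gives Q̇_H = Q̇_C + Ẇ, so the three rates are Q̇_C = 5.160, Q̇_H = 6.040, Ẇ = 0.8800 kW.
COP_R = Q̇_C/Ẇ = 5.160/0.8800 = 5.864.

5.86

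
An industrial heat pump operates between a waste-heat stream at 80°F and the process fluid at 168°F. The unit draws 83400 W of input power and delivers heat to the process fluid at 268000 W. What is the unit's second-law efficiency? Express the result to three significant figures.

0.451

COP_actual = Q̇_H/Ẇ = 268000/83400 = 3.213.
In absolute terms T_C = 299.82 K and T_H = 348.71 K, so ΔT = 48.89 K.
COP_Carnot = T_H/ΔT = 348.71/48.89 = 7.133.
η_II = COP_actual/COP_Carnot = 3.213/7.133 = 0.4505.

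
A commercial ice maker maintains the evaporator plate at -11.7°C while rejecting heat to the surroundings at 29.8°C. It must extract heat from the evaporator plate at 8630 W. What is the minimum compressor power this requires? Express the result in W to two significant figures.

1400 W

In absolute terms T_C = 261.45 K and T_H = 302.95 K, so ΔT = 41.50 K.
COP_Carnot = T_C/ΔT = 261.45/41.50 = 6.300.
Ẇ_min = Q̇/COP_Carnot = 8630/6.300 = 1370 W.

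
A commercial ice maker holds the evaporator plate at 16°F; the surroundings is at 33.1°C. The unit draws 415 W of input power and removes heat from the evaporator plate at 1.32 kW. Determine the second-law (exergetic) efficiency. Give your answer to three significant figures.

Converting, Q̇_C = 1.320 kW = 1320 W, so COP_actual = Q̇_C/Ẇ = 1320/415.0 = 3.181.
In absolute terms T_C = 264.26 K and T_H = 306.25 K, so ΔT = 41.99 K.
COP_Carnot = T_C/ΔT = 264.26/41.99 = 6.294.
η_II = COP_actual/COP_Carnot = 3.181/6.294 = 0.5054.

0.505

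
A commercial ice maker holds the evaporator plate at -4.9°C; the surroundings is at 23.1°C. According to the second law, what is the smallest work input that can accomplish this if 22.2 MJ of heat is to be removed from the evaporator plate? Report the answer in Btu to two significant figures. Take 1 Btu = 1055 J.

In absolute terms T_C = 268.25 K and T_H = 296.25 K, so ΔT = 28.00 K.
The reversible limit is COP_R = T_C/ΔT = 9.580, so W_min = Q_C/COP = Q_C·ΔT/T_C.
W_min = 22.20 × 28.00/268.25 = 2.317 MJ = 2196 Btu.

2200 Btu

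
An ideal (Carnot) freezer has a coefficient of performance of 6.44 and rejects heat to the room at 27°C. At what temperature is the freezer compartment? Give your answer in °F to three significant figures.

For a Carnot refrigerator COP_R = T_C/(T_H − T_C), so T_C = COP·T_H/(1 + COP).
With T_H = 300.15 K, T_C = 6.44 × 300.15/7.440 = 259.81 K.
Converting, 259.81 K = 7.98°F.

7.98 °F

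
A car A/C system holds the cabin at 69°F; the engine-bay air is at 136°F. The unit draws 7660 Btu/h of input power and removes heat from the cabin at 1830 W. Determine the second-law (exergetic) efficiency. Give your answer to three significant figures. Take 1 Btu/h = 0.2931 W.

Converting, Q̇_C = 1830 W = 6244 Btu/h, so COP_actual = Q̇_C/Ẇ = 6244/7660 = 0.8151.
In absolute terms T_C = 293.71 K and T_H = 330.93 K, so ΔT = 37.22 K.
COP_Carnot = T_C/ΔT = 293.71/37.22 = 7.891.
η_II = COP_actual/COP_Carnot = 0.8151/7.891 = 0.1033.

0.103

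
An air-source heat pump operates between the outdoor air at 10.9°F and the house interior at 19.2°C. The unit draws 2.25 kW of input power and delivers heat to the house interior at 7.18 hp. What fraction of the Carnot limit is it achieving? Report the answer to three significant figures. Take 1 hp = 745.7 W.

Converting, Q̇_H = 7.180 hp = 5.354 kW, so COP_actual = Q̇_H/Ẇ = 5.354/2.250 = 2.380.
In absolute terms T_C = 261.43 K and T_H = 292.35 K, so ΔT = 30.92 K.
COP_Carnot = T_H/ΔT = 292.35/30.92 = 9.454.
η_II = COP_actual/COP_Carnot = 2.380/9.454 = 0.2517.

0.252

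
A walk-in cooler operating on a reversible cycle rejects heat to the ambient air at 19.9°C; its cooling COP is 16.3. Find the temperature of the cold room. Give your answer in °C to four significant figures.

2.961 °C

For a Carnot refrigerator COP_R = T_C/(T_H − T_C), so T_C = COP·T_H/(1 + COP).
With T_H = 293.05 K, T_C = 16.3 × 293.05/17.30 = 276.11 K.
Converting, 276.11 K = 2.96°C.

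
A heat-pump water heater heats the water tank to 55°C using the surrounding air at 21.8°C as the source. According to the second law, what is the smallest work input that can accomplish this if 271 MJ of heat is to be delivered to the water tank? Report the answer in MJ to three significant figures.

27.4 MJ

In absolute terms T_C = 294.95 K and T_H = 328.15 K, so ΔT = 33.20 K.
The reversible limit is COP_HP = T_H/ΔT = 9.884, so W_min = Q_H/COP = Q_H·ΔT/T_H.
W_min = 271.0 × 33.20/328.15 = 27.42 MJ.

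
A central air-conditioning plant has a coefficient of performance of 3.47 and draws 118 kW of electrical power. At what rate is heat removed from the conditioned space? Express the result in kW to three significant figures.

409 kW

Q̇_C = COP × Ẇ = 3.47 × 118.0 = 409.5 kW.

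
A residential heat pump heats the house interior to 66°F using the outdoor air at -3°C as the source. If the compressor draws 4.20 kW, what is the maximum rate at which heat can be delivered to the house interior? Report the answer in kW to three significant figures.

In absolute terms T_C = 270.15 K and T_H = 292.04 K, so ΔT = 21.89 K.
COP_Carnot = T_H/ΔT = 292.04/21.89 = 13.34.
Q̇_max = COP_Carnot × Ẇ = 13.34 × 4.200 kW = 56.04 kW.

56.0 kW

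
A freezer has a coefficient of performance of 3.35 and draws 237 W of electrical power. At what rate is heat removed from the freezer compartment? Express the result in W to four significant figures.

794.0 W

Q̇_C = COP × Ẇ = 3.35 × 237.0 = 794.0 W.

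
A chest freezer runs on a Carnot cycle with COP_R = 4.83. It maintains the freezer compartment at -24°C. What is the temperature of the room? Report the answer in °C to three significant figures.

27.6 °C

COP_R = T_C/(T_H − T_C) gives T_H − T_C = T_C/COP.
With T_C = 249.15 K, T_H = 249.15 × (1 + 1/4.83) = 300.73 K.
Converting, 300.73 K = 27.58°C.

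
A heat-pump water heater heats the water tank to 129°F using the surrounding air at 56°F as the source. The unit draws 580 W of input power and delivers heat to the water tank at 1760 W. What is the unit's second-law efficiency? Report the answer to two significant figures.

COP_actual = Q̇_H/Ẇ = 1760/580.0 = 3.034.
In absolute terms T_C = 286.48 K and T_H = 327.04 K, so ΔT = 40.56 K.
COP_Carnot = T_H/ΔT = 327.04/40.56 = 8.064.
η_II = COP_actual/COP_Carnot = 3.034/8.064 = 0.3763.

0.38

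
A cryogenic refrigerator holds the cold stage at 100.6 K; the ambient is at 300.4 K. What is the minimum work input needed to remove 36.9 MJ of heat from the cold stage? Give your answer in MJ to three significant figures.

73.3 MJ

The reservoir spacing is ΔT = 300.4 − 100.6 = 199.8 K.
The reversible limit is COP_R = T_C/ΔT = 0.5035, so W_min = Q_C/COP = Q_C·ΔT/T_C.
W_min = 36.90 × 199.8/100.60 = 73.29 MJ.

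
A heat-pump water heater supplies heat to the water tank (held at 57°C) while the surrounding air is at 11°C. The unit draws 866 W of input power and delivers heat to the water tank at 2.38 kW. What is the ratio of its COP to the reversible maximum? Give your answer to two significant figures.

Converting, Q̇_H = 2.380 kW = 2380 W, so COP_actual = Q̇_H/Ẇ = 2380/866.0 = 2.748.
In absolute terms T_C = 284.15 K and T_H = 330.15 K, so ΔT = 46.00 K.
COP_Carnot = T_H/ΔT = 330.15/46.00 = 7.177.
η_II = COP_actual/COP_Carnot = 2.748/7.177 = 0.3829.

0.38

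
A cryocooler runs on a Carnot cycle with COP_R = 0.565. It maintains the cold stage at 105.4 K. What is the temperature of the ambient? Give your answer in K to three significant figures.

COP_R = T_C/(T_H − T_C) gives T_H − T_C = T_C/COP.
With T_C = 105.40 K, T_H = 105.40 × (1 + 1/0.565) = 291.95 K.

292 K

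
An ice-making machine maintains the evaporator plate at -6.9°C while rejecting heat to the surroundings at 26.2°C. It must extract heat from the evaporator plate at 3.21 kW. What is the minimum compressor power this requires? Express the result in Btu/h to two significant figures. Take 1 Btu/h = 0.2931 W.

1400 Btu/h

In absolute terms T_C = 266.25 K and T_H = 299.35 K, so ΔT = 33.10 K.
COP_Carnot = T_C/ΔT = 266.25/33.10 = 8.044.
Ẇ_min = Q̇/COP_Carnot = 3.210/8.044 = 0.3991 kW = 1362 Btu/h.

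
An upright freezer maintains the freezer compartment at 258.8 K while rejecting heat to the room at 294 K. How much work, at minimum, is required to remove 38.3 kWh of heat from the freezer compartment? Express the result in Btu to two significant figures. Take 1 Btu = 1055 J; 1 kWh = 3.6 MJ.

18000 Btu

The reservoir spacing is ΔT = 294 − 258.8 = 35.20 K.
The reversible limit is COP_R = T_C/ΔT = 7.352, so W_min = Q_C/COP = Q_C·ΔT/T_C.
W_min = 38.30 × 35.20/258.80 = 5.209 kWh = 17780 Btu.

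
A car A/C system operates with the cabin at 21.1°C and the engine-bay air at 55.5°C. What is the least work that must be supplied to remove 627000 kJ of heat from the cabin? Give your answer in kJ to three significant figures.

73300 kJ

In absolute terms T_C = 294.25 K and T_H = 328.65 K, so ΔT = 34.40 K.
The reversible limit is COP_R = T_C/ΔT = 8.554, so W_min = Q_C/COP = Q_C·ΔT/T_C.
W_min = 627000 × 34.40/294.25 = 73300 kJ.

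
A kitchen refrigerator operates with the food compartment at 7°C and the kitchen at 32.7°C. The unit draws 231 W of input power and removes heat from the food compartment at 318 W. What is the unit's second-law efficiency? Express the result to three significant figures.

0.126

COP_actual = Q̇_C/Ẇ = 318.0/231.0 = 1.377.
In absolute terms T_C = 280.15 K and T_H = 305.85 K, so ΔT = 25.70 K.
COP_Carnot = T_C/ΔT = 280.15/25.70 = 10.90.
η_II = COP_actual/COP_Carnot = 1.377/10.90 = 0.1263.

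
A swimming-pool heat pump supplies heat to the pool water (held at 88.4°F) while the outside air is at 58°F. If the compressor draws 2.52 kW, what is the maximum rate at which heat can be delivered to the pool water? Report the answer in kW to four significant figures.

45.43 kW

In absolute terms T_C = 287.59 K and T_H = 304.48 K, so ΔT = 16.89 K.
COP_Carnot = T_H/ΔT = 304.48/16.89 = 18.03.
Q̇_max = COP_Carnot × Ẇ = 18.03 × 2.520 kW = 45.43 kW.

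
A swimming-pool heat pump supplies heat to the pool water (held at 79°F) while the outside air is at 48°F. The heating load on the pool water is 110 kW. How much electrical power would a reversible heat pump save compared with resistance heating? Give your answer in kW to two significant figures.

100 kW

In absolute terms T_C = 282.04 K and T_H = 299.26 K, so ΔT = 17.22 K.
COP_Carnot = T_H/ΔT = 299.26/17.22 = 17.38.
Resistance heating needs Ẇ_res = Q̇_H = 110.0 kW; the reversible heat pump needs only Ẇ_hp = Q̇_H/COP = 6.330 kW.
Saving = 110.0 − 6.330 = 103.7 kW.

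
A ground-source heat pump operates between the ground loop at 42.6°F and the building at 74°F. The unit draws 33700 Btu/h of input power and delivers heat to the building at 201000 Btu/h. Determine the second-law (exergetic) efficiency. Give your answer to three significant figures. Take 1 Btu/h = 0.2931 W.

COP_actual = Q̇_H/Ẇ = 201000/33700 = 5.964.
In absolute terms T_C = 279.04 K and T_H = 296.48 K, so ΔT = 17.44 K.
COP_Carnot = T_H/ΔT = 296.48/17.44 = 17.00.
η_II = COP_actual/COP_Carnot = 5.964/17.00 = 0.3509.

0.351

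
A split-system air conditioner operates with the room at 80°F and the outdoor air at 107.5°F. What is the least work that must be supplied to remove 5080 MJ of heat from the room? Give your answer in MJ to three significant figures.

259 MJ

In absolute terms T_C = 299.82 K and T_H = 315.09 K, so ΔT = 15.28 K.
The reversible limit is COP_R = T_C/ΔT = 19.62, so W_min = Q_C/COP = Q_C·ΔT/T_C.
W_min = 5080 × 15.28/299.82 = 258.9 MJ.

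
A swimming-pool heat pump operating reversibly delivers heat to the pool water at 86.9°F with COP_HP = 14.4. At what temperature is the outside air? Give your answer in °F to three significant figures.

48.9 °F

COP_HP = T_H/(T_H − T_C) gives T_H − T_C = T_H/COP.
With T_H = 303.65 K, T_C = 303.65 × (1 − 1/14.4) = 282.56 K.
Converting, 282.56 K = 48.94°F.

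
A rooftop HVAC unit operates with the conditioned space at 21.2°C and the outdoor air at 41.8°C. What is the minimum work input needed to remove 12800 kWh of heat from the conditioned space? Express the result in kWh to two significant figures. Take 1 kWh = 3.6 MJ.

In absolute terms T_C = 294.35 K and T_H = 314.95 K, so ΔT = 20.60 K.
The reversible limit is COP_R = T_C/ΔT = 14.29, so W_min = Q_C/COP = Q_C·ΔT/T_C.
W_min = 12800 × 20.60/294.35 = 895.8 kWh.

900 kWh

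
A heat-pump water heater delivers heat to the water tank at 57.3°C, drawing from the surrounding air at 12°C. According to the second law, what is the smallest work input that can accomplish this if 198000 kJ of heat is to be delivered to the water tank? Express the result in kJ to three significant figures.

In absolute terms T_C = 285.15 K and T_H = 330.45 K, so ΔT = 45.30 K.
The reversible limit is COP_HP = T_H/ΔT = 7.295, so W_min = Q_H/COP = Q_H·ΔT/T_H.
W_min = 198000 × 45.30/330.45 = 27140 kJ.

27100 kJ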